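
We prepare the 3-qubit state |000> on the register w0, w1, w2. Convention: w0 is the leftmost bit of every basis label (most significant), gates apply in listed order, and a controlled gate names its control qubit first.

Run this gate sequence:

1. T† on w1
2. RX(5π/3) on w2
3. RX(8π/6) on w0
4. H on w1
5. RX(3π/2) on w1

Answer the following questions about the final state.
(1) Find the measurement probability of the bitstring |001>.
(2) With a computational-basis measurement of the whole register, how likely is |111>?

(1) A full measurement returns |001> with probability 1/32.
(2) The probability of measuring |111> is 3/32.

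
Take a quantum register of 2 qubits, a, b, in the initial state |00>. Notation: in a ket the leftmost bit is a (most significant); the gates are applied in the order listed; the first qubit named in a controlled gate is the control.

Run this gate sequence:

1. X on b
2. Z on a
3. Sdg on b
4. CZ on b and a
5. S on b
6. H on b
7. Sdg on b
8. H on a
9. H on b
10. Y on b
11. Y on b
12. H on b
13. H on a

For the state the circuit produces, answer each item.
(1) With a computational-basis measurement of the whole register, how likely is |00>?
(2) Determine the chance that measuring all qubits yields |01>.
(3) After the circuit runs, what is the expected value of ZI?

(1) The probability of measuring |00> is 1/2. Key observation: steps 8-13 multiply out to the identity, so the circuit reduces to the remaining gates.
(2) The probability of measuring |01> is 1/2.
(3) The observable ZI averages to 1.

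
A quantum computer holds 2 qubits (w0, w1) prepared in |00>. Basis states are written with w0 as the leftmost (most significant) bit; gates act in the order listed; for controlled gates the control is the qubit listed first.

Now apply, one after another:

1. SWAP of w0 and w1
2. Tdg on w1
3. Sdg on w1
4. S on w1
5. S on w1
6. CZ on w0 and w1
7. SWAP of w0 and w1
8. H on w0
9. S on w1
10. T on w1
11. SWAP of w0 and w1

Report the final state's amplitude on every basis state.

After the circuit, the state carries amplitude sqrt(2)/2 on |00>, sqrt(2)/2 on |01>, 0 on |10>, 0 on |11>.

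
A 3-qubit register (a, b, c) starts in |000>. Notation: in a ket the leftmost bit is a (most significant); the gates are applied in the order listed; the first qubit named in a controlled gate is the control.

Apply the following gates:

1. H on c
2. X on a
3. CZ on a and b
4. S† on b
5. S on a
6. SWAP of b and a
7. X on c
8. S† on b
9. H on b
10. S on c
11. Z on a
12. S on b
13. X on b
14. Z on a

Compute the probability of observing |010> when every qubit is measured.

The probability of measuring |010> is 1/4.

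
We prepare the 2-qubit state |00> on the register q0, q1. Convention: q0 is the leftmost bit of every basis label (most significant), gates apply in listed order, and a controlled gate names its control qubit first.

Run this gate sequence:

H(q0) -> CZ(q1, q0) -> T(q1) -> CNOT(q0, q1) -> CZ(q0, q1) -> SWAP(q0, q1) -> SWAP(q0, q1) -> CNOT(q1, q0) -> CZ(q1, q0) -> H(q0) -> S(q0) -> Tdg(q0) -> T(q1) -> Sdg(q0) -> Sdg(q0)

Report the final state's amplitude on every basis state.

The resulting statevector has amplitude 1/2 on |00>, -exp(I*pi/4)/2 on |01>, -exp(I*pi/4)/2 on |10>, I/2 on |11>.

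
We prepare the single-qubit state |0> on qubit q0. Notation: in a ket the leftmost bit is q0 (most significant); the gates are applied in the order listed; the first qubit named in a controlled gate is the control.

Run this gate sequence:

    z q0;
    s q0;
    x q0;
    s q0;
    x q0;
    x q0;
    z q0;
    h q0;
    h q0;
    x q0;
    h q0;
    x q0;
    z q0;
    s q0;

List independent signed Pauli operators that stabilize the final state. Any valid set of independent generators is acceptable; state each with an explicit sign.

One valid set of independent stabilizer generators is -Y (any independent generating set of the same group is equally correct).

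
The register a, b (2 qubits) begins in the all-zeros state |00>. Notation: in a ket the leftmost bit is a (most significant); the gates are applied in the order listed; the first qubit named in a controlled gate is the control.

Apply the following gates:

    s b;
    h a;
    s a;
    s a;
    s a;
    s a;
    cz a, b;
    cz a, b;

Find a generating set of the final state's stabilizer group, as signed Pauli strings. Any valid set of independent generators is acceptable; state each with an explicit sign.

One valid set of independent stabilizer generators is +XI, +IZ (any independent generating set of the same group is equally correct).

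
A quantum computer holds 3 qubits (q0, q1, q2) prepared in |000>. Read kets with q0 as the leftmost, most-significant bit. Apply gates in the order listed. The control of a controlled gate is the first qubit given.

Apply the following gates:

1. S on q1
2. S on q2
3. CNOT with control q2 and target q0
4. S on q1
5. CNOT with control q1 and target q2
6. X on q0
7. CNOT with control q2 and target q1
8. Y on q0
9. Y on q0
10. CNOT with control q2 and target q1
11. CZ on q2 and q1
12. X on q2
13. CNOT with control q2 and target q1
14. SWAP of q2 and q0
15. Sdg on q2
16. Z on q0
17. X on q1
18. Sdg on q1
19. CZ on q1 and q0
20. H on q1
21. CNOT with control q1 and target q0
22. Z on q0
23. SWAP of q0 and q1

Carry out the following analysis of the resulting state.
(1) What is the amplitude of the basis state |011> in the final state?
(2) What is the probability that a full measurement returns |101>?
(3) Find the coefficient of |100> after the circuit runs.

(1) The amplitude on |011> is -sqrt(2)*I/2.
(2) Outcome |101> occurs with probability 1/2.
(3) The final state's coefficient on |100> equals 0.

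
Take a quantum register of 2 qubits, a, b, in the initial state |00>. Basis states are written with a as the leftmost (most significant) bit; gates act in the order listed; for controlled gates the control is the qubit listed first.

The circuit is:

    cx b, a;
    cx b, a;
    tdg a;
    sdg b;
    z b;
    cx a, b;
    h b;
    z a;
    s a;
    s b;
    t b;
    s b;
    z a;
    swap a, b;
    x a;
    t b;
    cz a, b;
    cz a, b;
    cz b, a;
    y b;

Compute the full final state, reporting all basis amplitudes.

After the circuit, the state carries amplitude 0 on |00>, -sqrt(2)*exp(3*I*pi/4)/2 on |01>, 0 on |10>, sqrt(2)*I/2 on |11>.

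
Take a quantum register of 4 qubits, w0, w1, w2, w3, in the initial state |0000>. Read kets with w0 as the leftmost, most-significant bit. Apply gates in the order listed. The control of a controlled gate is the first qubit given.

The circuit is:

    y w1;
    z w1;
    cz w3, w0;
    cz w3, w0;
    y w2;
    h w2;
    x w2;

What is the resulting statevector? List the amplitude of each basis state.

The resulting statevector has amplitude -sqrt(2)/2 on |0100>, sqrt(2)/2 on |0110>, and 0 on every other basis state. Key observation: steps 3-4 multiply out to the identity, so the circuit reduces to the remaining gates.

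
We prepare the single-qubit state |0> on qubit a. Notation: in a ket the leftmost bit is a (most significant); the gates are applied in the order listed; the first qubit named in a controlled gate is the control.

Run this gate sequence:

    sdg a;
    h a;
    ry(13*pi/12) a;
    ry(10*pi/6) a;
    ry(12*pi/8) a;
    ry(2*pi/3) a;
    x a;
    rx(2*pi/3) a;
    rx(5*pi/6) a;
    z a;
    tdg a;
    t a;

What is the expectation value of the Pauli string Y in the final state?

The observable Y averages to -sqrt(6)/4 + sqrt(2)/4.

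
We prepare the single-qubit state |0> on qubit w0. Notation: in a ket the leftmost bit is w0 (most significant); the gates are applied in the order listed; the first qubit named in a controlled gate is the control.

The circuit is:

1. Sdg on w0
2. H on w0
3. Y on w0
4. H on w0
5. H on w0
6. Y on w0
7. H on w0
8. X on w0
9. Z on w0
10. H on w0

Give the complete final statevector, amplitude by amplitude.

The resulting statevector has amplitude -sqrt(2)/2 on |0>, sqrt(2)/2 on |1>. Key observation: steps 2-7 multiply out to the identity, so the circuit reduces to the remaining gates.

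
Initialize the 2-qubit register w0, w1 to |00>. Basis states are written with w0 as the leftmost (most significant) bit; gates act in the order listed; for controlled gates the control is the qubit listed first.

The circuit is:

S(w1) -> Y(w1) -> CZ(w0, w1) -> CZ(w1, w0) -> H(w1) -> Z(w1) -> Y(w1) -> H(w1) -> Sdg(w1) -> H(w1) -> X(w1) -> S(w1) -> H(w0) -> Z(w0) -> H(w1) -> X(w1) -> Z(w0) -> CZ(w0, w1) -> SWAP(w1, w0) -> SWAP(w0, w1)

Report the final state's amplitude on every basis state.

After the circuit, the state carries amplitude sqrt(2)*(-1 + I)/4 on |00>, sqrt(2)*(1 + I)/4 on |01>, sqrt(2)*(-1 + I)/4 on |10>, sqrt(2)*(-1 - I)/4 on |11>.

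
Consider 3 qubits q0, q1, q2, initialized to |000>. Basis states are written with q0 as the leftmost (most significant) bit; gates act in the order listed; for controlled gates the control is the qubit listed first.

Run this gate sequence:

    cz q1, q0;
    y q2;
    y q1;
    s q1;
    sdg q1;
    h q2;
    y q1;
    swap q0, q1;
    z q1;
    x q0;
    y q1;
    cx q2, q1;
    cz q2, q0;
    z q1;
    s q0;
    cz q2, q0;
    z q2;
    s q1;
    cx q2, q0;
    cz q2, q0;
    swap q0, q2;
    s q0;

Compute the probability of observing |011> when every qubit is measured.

The probability of measuring |011> is 1/2. Key observation: gates 4-5 undo each other exactly, leaving only the rest of the circuit to track.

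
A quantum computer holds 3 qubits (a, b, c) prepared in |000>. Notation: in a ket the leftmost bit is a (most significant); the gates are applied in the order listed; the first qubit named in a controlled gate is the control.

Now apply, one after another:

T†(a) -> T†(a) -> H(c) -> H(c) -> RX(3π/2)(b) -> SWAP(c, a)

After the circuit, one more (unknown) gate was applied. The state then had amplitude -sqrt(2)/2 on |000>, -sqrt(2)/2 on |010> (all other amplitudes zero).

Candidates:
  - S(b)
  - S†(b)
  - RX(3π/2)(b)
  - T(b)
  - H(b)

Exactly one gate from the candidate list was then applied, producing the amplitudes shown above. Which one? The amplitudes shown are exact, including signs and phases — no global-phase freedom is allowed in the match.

The unique candidate consistent with the amplitudes is S†(b).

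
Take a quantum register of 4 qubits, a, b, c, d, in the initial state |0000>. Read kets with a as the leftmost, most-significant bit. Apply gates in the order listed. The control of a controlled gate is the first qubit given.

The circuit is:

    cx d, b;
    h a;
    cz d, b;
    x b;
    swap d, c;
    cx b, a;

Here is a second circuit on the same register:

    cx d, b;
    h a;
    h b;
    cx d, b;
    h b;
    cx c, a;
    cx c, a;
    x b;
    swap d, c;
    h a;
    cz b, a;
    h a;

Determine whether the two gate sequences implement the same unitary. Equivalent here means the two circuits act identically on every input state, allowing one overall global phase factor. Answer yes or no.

Yes — the two circuits implement the same unitary up to a global phase.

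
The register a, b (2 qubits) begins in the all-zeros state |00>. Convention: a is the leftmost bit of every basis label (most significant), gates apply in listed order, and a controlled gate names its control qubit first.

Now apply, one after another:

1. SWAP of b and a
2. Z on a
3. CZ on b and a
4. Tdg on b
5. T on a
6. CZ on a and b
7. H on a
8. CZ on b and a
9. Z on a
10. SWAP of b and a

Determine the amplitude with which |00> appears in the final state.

The final state's coefficient on |00> equals sqrt(2)/2.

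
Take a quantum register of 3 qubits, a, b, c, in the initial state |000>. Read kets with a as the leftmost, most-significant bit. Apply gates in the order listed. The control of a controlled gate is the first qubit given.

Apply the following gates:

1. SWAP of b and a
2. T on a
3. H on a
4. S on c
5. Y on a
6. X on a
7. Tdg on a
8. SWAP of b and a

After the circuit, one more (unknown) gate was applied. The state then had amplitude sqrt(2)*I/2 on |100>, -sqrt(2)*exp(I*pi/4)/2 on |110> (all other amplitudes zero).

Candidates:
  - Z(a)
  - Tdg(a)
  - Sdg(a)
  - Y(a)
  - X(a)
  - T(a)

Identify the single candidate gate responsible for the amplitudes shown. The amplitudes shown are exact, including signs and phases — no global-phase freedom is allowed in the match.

It was X(a) that produced the state shown.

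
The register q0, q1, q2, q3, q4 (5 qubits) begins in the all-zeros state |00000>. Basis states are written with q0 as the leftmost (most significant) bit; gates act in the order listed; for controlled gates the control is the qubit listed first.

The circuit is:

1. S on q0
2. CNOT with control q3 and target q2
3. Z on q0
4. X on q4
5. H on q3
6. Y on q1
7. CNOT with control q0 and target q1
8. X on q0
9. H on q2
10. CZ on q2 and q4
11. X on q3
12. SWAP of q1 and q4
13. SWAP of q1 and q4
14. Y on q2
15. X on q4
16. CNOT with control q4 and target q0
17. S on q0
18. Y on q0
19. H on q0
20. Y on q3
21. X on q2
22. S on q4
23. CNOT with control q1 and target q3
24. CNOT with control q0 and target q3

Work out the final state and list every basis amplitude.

The final amplitudes are -sqrt(2)*I/4 on |01000>, sqrt(2)*I/4 on |01010>, -sqrt(2)*I/4 on |01100>, sqrt(2)*I/4 on |01110>, sqrt(2)*I/4 on |11000>, -sqrt(2)*I/4 on |11010>, sqrt(2)*I/4 on |11100>, -sqrt(2)*I/4 on |11110>, and 0 on every other basis state. Key observation: gates 12-13 undo each other exactly, leaving only the rest of the circuit to track.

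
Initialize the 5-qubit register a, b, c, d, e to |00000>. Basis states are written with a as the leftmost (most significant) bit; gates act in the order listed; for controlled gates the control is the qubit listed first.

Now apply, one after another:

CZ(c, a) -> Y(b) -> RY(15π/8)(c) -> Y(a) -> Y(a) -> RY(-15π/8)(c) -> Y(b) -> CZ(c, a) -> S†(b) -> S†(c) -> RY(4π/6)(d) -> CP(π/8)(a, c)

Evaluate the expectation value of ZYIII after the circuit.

The expectation value of ZYIII is 0. Key observation: gates 1-8 undo each other exactly, leaving only the rest of the circuit to track.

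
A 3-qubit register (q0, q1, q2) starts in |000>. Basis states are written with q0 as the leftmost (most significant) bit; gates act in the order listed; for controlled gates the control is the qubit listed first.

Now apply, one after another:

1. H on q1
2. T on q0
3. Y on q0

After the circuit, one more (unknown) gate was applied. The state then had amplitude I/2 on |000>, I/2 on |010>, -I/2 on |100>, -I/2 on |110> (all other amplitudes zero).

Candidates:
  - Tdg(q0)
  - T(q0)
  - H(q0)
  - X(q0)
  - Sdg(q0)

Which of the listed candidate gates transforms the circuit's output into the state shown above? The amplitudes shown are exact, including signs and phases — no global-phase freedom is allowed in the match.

The applied gate was H(q0).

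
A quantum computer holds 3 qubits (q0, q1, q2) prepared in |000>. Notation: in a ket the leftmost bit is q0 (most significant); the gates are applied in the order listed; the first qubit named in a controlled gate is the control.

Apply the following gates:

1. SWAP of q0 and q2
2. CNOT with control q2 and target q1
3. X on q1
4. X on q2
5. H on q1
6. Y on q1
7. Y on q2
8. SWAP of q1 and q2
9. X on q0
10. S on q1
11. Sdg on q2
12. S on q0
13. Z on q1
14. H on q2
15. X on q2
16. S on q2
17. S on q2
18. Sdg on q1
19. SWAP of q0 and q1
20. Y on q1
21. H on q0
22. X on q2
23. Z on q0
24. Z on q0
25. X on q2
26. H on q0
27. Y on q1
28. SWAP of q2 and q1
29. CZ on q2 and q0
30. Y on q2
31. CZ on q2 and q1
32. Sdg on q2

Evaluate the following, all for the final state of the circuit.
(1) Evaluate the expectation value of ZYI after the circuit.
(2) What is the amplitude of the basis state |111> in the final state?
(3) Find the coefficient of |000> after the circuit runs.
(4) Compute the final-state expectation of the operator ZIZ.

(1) The observable ZYI averages to 1. Key observation: the block from step 20 through step 27 cancels to the identity and can be dropped.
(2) |111> carries amplitude 0 in the final state.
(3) The final state's coefficient on |000> equals 1/2 + I/2.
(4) In the final state, ZIZ has expectation 1.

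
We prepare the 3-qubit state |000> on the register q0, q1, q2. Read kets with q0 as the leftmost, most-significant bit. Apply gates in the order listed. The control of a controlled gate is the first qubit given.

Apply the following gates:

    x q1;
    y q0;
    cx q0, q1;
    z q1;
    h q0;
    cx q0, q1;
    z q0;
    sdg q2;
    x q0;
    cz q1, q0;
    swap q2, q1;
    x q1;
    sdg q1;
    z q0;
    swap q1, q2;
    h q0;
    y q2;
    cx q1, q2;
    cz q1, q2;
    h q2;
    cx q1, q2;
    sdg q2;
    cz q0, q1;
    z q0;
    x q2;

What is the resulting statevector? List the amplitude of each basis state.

The resulting statevector has amplitude sqrt(2)/4 on |000>, sqrt(2)*I/4 on |001>, sqrt(2)/4 on |010>, -sqrt(2)*I/4 on |011>, sqrt(2)/4 on |100>, sqrt(2)*I/4 on |101>, sqrt(2)/4 on |110>, -sqrt(2)*I/4 on |111>.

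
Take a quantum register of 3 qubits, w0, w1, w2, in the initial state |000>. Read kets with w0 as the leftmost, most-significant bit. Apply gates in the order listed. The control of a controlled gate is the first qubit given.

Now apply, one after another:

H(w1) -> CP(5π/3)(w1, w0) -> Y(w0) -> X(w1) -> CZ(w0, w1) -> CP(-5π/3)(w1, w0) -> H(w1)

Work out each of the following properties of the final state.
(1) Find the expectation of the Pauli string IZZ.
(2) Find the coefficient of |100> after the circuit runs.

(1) In the final state, IZZ has expectation -1/2.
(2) |100> carries amplitude -exp(5*I*pi/6)/2 + I/2 in the final state.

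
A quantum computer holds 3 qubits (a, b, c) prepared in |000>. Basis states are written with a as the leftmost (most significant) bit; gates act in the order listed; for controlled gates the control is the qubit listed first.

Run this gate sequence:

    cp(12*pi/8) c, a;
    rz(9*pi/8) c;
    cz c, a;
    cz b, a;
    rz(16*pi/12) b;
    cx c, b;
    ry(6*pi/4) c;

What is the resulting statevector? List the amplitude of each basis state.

The final amplitudes are -sqrt(2)*exp(37*I*pi/48)/2 on |000>, sqrt(2)*exp(37*I*pi/48)/2 on |001>, and 0 on every other basis state.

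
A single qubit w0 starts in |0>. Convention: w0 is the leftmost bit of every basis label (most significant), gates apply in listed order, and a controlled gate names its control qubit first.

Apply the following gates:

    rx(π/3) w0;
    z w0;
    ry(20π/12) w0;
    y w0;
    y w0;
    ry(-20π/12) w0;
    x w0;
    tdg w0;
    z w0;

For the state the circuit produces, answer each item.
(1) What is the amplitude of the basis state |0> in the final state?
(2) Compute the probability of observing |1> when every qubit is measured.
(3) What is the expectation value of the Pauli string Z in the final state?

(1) |0> carries amplitude I/2 in the final state. Key observation: steps 3-6 multiply out to the identity, so the circuit reduces to the remaining gates.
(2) A full measurement returns |1> with probability 3/4.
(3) The observable Z averages to -1/2.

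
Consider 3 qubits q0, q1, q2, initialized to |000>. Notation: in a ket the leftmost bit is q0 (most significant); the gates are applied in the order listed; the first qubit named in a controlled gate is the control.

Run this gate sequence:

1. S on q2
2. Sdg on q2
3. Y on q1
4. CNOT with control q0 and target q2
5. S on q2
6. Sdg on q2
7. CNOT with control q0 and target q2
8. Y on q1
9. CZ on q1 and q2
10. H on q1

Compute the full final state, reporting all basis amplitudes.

After the circuit, the state carries amplitude sqrt(2)/2 on |000>, sqrt(2)/2 on |010>, and 0 on every other basis state. Key observation: the block from step 3 through step 8 cancels to the identity and can be dropped.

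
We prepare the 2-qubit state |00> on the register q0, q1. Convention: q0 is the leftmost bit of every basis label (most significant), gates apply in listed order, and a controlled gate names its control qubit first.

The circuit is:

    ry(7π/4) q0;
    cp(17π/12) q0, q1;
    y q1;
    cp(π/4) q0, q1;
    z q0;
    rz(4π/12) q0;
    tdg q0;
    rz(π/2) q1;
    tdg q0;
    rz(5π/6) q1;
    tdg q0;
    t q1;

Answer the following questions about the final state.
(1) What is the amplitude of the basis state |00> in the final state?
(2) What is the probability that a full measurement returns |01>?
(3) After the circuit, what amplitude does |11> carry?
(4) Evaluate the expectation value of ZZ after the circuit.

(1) The final state's coefficient on |00> equals 0.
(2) The probability of measuring |01> is sqrt(2)/4 + 1/2.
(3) The final state's coefficient on |11> equals sqrt(2 - sqrt(2))*exp(I*pi/12)/2.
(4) In the final state, ZZ has expectation -sqrt(2)/2.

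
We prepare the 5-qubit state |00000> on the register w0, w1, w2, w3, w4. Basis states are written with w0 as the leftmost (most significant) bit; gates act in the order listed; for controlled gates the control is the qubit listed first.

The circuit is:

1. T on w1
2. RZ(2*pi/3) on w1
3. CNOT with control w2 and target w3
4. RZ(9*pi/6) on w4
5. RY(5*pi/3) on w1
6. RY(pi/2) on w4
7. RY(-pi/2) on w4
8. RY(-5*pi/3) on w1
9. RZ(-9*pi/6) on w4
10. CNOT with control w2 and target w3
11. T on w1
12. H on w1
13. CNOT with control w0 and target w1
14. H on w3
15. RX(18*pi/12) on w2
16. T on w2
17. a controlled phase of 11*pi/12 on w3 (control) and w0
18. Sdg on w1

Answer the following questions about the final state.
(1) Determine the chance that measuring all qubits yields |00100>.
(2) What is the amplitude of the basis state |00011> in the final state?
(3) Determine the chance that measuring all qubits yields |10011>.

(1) The probability of measuring |00100> is 1/8. Key observation: steps 3-10 multiply out to the identity, so the circuit reduces to the remaining gates.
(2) The final state's coefficient on |00011> equals 0.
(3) The probability of measuring |10011> is 0.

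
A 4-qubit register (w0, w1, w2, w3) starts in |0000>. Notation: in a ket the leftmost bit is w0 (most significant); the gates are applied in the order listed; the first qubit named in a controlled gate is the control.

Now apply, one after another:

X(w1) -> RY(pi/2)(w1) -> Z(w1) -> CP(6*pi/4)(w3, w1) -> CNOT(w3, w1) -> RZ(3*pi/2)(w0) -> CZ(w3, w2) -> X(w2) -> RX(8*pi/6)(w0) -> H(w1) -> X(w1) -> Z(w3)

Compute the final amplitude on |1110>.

|1110> carries amplitude -sqrt(3)*exp(3*I*pi/4)/2 in the final state.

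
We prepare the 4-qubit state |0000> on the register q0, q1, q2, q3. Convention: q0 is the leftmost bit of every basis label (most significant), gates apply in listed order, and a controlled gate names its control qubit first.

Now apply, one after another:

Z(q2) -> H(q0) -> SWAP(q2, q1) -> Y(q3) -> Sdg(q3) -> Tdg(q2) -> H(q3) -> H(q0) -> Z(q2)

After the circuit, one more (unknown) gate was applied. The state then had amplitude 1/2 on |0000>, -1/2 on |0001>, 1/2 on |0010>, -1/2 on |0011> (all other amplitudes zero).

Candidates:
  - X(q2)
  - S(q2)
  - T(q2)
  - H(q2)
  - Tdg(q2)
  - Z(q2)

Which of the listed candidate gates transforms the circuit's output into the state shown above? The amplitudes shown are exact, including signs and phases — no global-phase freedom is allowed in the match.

The applied gate was H(q2).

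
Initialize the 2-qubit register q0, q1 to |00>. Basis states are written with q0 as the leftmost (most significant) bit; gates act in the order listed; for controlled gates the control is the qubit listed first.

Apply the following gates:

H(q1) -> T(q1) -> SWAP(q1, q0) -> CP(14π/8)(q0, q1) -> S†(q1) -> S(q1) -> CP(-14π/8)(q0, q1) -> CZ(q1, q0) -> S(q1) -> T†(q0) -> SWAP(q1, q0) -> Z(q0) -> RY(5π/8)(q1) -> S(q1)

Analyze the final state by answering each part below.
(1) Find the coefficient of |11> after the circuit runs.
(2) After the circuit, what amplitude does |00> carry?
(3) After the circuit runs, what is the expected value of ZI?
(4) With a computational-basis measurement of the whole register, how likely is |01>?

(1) The final state's coefficient on |11> equals 0. Key observation: the block from step 4 through step 7 cancels to the identity and can be dropped.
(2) The final state's coefficient on |00> equals -sin(pi/16).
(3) The expectation value of ZI is 1.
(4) Outcome |01> occurs with probability sqrt(sqrt(2) + 2)/4 + 1/2.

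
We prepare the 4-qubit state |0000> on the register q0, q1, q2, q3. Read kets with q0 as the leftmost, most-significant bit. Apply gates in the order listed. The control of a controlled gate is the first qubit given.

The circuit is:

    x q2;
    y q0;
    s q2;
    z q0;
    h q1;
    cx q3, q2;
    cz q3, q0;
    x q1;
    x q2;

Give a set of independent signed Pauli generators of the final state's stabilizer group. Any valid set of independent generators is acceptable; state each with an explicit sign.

One valid set of independent stabilizer generators is +IXII, -ZIII, +IIZI, +IIIZ (any independent generating set of the same group is equally correct).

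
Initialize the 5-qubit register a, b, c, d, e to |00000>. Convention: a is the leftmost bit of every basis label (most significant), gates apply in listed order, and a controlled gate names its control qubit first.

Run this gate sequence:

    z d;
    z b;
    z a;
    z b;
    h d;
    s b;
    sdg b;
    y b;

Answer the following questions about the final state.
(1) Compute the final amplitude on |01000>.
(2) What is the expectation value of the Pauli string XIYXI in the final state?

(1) The final state's coefficient on |01000> equals sqrt(2)*I/2.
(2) The expectation value of XIYXI is 0.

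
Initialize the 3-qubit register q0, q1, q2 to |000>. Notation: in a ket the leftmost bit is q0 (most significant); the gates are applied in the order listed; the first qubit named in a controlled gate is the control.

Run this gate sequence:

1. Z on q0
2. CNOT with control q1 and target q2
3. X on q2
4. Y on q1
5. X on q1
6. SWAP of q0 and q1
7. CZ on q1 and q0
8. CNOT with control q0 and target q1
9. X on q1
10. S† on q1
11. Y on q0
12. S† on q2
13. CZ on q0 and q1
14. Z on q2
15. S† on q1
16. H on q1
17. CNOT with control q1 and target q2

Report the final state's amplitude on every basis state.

After the circuit, the state carries amplitude -sqrt(2)*I/2 on |101>, sqrt(2)*I/2 on |110>, and 0 on every other basis state.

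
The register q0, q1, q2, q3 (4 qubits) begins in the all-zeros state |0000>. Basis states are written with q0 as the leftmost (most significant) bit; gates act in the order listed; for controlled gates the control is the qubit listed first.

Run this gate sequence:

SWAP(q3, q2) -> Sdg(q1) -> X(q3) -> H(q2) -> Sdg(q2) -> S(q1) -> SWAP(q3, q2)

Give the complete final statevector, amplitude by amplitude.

The resulting statevector has amplitude sqrt(2)/2 on |0010>, -sqrt(2)*I/2 on |0011>, and 0 on every other basis state.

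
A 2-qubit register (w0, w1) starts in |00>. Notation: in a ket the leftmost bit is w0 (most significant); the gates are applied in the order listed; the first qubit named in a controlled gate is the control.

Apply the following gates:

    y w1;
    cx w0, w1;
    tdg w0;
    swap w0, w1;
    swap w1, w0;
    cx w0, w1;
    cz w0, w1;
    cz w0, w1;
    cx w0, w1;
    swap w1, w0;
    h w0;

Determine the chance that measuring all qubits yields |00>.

Outcome |00> occurs with probability 1/2. Key observation: the block from step 5 through step 10 cancels to the identity and can be dropped.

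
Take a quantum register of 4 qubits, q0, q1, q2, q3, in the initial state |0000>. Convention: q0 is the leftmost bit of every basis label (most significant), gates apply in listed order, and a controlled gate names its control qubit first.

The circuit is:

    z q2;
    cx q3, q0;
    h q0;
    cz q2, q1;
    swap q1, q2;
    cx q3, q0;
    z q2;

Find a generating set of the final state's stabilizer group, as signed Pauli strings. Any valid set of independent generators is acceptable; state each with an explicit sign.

One valid set of independent stabilizer generators is +XIII, +IZII, +IIZI, +IIIZ (any independent generating set of the same group is equally correct).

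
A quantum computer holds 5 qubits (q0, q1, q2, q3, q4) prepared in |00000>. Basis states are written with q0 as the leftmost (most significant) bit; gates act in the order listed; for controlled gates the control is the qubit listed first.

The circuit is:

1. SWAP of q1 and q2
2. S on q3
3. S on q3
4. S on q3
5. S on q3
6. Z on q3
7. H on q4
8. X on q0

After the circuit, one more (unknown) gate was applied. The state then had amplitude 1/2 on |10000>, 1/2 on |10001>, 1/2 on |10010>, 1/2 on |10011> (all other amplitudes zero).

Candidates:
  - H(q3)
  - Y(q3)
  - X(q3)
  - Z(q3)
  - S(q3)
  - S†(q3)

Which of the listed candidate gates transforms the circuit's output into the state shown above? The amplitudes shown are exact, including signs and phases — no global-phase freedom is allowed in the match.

It was H(q3) that produced the state shown. Key observation: gates 2-5 undo each other exactly, leaving only the rest of the circuit to track.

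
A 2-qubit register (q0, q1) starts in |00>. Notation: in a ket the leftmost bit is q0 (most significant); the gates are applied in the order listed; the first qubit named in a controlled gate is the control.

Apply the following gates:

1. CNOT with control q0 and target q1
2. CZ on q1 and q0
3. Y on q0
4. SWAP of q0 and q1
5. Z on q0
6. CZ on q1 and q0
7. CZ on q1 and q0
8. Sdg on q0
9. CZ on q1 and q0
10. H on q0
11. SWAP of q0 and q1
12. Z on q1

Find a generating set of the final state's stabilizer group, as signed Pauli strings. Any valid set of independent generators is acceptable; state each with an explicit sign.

The final state is stabilized by the group generated by -IX, -ZI; other independent generating sets are equally valid.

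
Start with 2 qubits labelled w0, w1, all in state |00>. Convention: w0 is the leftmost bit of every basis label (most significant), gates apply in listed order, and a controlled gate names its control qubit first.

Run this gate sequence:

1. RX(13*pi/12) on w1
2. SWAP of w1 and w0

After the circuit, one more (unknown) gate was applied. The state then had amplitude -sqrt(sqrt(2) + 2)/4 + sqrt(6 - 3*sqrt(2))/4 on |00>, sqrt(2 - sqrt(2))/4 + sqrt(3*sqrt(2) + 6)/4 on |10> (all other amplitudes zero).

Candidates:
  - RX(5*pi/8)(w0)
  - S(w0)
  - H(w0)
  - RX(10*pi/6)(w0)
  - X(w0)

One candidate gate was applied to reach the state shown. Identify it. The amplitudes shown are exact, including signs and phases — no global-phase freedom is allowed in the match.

The applied gate was S(w0).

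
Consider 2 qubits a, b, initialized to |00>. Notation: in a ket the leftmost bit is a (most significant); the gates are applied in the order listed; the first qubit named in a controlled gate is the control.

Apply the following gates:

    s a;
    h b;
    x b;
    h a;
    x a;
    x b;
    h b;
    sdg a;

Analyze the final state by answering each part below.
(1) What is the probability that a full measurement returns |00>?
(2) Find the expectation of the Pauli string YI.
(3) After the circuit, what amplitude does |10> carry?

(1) Outcome |00> occurs with probability 1/2.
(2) The expectation value of YI is -1.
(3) The final state's coefficient on |10> equals -sqrt(2)*I/2.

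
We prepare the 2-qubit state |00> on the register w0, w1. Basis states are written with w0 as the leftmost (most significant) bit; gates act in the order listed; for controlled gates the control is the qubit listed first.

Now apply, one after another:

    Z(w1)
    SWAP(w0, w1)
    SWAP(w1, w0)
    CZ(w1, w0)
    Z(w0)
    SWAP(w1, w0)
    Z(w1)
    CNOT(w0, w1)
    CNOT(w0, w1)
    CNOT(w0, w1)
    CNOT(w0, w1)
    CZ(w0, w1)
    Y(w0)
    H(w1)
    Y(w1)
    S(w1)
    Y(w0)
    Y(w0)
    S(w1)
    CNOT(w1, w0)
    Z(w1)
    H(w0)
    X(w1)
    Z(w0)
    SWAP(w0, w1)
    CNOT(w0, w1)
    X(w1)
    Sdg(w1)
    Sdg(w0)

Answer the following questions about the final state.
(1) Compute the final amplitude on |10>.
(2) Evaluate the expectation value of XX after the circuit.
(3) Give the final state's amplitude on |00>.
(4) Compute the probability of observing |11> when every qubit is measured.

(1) |10> carries amplitude -I/2 in the final state. Key observation: steps 8-11 multiply out to the identity, so the circuit reduces to the remaining gates.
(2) In the final state, XX has expectation -1.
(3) The amplitude on |00> is 1/2.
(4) The probability of measuring |11> is 1/4.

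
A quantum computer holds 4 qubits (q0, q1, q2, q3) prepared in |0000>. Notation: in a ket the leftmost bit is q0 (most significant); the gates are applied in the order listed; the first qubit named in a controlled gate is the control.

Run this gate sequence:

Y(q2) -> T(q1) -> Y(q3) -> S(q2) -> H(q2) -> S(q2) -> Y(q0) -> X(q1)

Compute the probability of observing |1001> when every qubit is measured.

The probability of measuring |1001> is 0.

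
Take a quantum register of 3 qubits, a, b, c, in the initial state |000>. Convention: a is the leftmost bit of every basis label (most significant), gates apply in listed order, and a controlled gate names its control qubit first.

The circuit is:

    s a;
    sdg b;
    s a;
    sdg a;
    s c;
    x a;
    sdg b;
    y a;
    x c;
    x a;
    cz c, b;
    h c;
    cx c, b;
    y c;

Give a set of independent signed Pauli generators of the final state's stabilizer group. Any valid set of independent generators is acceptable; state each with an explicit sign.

The stabilizer group can be generated by +IXX, -ZII, -IZZ, among other valid generating sets. Key observation: steps 3-4 multiply out to the identity, so the circuit reduces to the remaining gates.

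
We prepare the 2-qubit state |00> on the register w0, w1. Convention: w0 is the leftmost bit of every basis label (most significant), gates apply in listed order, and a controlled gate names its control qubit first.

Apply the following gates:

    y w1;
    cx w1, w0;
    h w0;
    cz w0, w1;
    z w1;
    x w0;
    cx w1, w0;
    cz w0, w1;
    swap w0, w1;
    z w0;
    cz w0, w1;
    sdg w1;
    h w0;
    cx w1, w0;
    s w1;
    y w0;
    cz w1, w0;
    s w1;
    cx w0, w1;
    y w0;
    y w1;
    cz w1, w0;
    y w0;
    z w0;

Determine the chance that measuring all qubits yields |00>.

A full measurement returns |00> with probability 1/4.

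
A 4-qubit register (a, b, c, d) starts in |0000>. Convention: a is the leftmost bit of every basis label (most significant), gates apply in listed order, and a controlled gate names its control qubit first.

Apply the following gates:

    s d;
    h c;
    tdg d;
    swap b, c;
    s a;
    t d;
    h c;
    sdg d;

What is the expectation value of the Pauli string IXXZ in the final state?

The observable IXXZ averages to 1.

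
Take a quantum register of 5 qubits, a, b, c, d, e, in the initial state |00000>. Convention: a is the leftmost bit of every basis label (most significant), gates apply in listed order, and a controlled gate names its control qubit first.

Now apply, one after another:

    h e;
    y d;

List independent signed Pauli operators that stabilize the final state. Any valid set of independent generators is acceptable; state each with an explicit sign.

The final state is stabilized by the group generated by +IIIIX, +ZIIII, +IZIII, +IIZII, -IIIZI; other independent generating sets are equally valid.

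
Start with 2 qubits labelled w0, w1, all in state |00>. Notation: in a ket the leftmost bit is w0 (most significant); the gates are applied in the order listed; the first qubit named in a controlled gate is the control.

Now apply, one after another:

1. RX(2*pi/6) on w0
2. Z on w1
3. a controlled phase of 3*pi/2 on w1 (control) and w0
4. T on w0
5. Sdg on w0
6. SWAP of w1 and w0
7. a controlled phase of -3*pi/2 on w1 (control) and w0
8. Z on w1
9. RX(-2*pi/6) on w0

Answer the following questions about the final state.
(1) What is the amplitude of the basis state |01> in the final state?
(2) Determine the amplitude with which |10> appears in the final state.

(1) |01> carries amplitude sqrt(3)*exp(I*pi/4)/4 in the final state.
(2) |10> carries amplitude sqrt(3)*I/4 in the final state.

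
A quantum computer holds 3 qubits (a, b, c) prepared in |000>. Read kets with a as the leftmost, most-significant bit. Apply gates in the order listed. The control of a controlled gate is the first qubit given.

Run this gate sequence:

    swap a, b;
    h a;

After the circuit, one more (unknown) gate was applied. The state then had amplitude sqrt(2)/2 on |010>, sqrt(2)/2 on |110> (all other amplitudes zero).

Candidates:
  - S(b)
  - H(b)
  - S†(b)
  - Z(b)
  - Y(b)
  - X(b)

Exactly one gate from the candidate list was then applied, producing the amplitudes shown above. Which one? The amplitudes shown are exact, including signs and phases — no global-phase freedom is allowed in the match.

The applied gate was X(b).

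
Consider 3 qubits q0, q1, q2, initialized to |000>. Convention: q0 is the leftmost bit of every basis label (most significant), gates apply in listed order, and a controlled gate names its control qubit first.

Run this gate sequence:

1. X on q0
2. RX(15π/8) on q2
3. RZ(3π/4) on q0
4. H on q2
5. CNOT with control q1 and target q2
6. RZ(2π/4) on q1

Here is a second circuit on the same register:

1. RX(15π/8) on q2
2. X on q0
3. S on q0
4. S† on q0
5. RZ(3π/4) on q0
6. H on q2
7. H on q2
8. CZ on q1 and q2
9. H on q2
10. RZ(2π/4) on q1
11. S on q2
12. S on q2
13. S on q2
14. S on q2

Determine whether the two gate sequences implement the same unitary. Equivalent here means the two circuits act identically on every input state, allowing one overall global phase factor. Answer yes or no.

Yes: on every input state the two circuits agree up to one overall phase factor.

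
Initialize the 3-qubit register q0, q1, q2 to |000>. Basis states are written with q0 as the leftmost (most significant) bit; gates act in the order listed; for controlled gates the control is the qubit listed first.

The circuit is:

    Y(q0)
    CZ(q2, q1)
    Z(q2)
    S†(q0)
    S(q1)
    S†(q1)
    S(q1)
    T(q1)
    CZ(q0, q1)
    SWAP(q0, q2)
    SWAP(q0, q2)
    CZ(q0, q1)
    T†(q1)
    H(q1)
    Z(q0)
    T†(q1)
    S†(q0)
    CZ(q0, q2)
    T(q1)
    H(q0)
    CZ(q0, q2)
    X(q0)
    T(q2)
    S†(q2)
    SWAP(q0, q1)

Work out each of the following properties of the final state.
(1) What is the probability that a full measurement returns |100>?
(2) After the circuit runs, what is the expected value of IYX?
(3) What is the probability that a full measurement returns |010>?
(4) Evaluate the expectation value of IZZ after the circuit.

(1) The probability of measuring |100> is 1/4. Key observation: gates 8-13 undo each other exactly, leaving only the rest of the circuit to track.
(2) In the final state, IYX has expectation 0.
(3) A full measurement returns |010> with probability 1/4.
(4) In the final state, IZZ has expectation 0.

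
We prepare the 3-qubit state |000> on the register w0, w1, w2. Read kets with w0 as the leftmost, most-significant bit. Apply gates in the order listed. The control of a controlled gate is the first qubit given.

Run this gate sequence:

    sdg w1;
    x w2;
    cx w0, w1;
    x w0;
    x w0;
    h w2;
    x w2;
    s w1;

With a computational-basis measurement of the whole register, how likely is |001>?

A full measurement returns |001> with probability 1/2.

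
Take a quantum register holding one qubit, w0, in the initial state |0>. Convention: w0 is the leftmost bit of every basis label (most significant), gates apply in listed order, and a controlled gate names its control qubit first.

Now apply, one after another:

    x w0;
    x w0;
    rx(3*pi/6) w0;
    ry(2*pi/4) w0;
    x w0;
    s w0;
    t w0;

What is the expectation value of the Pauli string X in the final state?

The observable X averages to -sqrt(2)/2.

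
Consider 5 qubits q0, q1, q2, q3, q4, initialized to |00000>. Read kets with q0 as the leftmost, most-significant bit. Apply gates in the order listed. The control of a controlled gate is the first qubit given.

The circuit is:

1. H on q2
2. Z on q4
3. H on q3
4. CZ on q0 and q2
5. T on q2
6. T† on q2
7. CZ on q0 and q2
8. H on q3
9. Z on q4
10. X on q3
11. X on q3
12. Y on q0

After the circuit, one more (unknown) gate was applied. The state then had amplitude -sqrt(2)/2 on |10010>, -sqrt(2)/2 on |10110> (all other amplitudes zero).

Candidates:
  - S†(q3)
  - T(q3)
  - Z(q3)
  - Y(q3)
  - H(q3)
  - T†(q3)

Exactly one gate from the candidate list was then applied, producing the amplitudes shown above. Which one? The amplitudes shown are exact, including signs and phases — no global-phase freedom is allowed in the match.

The applied gate was Y(q3). Key observation: steps 2-9 multiply out to the identity, so the circuit reduces to the remaining gates.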